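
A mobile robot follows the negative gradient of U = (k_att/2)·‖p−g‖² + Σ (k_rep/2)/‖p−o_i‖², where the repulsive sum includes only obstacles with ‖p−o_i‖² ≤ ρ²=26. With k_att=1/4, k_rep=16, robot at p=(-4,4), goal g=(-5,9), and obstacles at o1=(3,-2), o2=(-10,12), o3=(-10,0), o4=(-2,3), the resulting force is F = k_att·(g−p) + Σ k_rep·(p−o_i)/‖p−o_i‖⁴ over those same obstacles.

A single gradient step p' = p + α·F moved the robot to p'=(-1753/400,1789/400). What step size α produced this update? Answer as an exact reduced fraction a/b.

α = 1/4

F_att = 1/4·(g−p) = 1/4·(-1,5) = (-0.2500,1.2500)
o1: d²=85 > ρ²=26 → inactive
o2: d²=100 > ρ²=26 → inactive
o3: d²=52 > ρ²=26 → inactive
o4: d²=5 ≤ ρ²=26; F_rep = 16·(-2,1)/5² = (-1.2800,0.6400)
F = F_att + ΣF_rep = (-1.5300,1.8900)
Δp = p'−p = (-0.3825,0.4725); α = Δx/Fx = (-153/400) / (-153/100) = 1/4
check: Δy/Fy = (189/400) / (189/100) = 1/4 ✓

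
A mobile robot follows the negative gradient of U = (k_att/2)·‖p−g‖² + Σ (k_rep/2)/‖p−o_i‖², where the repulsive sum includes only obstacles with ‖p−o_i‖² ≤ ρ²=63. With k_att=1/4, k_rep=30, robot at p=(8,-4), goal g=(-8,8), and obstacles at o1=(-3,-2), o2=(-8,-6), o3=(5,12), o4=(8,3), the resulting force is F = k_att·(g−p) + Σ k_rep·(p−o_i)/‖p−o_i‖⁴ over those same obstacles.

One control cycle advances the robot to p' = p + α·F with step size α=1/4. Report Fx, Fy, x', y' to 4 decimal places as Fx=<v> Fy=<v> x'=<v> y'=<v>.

F_att = 1/4·(g−p) = 1/4·(-16,12) = (-4.0000,3.0000)
o1: d²=125 > ρ²=63 → inactive
o2: d²=260 > ρ²=63 → inactive
o3: d²=265 > ρ²=63 → inactive
o4: d²=49 ≤ ρ²=63; F_rep = 30·(0,-7)/49² = (0.0000,-0.0875)
F = F_att + ΣF_rep = (-4.0000,2.9125)
p' = p + 1/4·F = (7.0000,-3.2719)

Fx=-4.0000 Fy=2.9125 x'=7.0000 y'=-3.2719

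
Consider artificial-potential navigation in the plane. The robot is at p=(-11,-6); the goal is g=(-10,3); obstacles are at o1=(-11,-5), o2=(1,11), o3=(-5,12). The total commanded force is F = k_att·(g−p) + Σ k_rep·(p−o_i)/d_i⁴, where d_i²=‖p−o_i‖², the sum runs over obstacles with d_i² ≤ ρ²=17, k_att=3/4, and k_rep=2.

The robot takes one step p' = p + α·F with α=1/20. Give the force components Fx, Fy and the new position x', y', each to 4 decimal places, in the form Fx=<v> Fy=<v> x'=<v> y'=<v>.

F_att = 3/4·(g−p) = 3/4·(1,9) = (0.7500,6.7500)
o1: d²=1 ≤ ρ²=17; F_rep = 2·(0,-1)/1² = (0.0000,-2.0000)
o2: d²=433 > ρ²=17 → inactive
o3: d²=360 > ρ²=17 → inactive
F = F_att + ΣF_rep = (0.7500,4.7500)
p' = p + 1/20·F = (-10.9625,-5.7625)

Fx=0.7500 Fy=4.7500 x'=-10.9625 y'=-5.7625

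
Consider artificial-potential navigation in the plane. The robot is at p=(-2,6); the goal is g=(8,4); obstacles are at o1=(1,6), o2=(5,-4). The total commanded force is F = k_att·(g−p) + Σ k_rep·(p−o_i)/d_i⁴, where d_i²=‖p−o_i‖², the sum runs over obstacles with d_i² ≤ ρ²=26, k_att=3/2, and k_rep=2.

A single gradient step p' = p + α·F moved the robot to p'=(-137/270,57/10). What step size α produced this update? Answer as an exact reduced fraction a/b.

α = 1/10

F_att = 3/2·(g−p) = 3/2·(10,-2) = (15.0000,-3.0000)
o1: d²=9 ≤ ρ²=26; F_rep = 2·(-3,0)/9² = (-0.0741,0.0000)
o2: d²=149 > ρ²=26 → inactive
F = F_att + ΣF_rep = (14.9259,-3.0000)
Δp = p'−p = (1.4926,-0.3000); α = Δx/Fx = (403/270) / (403/27) = 1/10
check: Δy/Fy = (-3/10) / (-3) = 1/10 ✓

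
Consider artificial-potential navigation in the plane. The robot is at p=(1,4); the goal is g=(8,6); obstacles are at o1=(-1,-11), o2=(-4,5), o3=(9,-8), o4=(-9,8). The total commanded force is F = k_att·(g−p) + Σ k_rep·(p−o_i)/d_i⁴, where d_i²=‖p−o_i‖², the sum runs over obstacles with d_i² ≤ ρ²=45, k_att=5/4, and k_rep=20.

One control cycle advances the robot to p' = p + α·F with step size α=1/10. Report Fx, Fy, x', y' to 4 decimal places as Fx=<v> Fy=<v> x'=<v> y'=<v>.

Fx=8.8979 Fy=2.4704 x'=1.8898 y'=4.2470

F_att = 5/4·(g−p) = 5/4·(7,2) = (8.7500,2.5000)
o1: d²=229 > ρ²=45 → inactive
o2: d²=26 ≤ ρ²=45; F_rep = 20·(5,-1)/26² = (0.1479,-0.0296)
o3: d²=208 > ρ²=45 → inactive
o4: d²=116 > ρ²=45 → inactive
F = F_att + ΣF_rep = (8.8979,2.4704)
p' = p + 1/10·F = (1.8898,4.2470)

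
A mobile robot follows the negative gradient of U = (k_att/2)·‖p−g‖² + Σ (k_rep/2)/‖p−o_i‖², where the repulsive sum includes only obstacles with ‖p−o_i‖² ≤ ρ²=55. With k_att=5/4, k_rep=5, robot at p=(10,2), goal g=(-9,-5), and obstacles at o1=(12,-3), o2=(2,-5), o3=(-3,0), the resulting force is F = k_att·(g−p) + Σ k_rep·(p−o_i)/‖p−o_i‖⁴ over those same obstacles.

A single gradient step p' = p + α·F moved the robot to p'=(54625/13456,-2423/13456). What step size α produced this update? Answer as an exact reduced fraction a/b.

α = 1/4

F_att = 5/4·(g−p) = 5/4·(-19,-7) = (-23.7500,-8.7500)
o1: d²=29 ≤ ρ²=55; F_rep = 5·(-2,5)/29² = (-0.0119,0.0297)
o2: d²=113 > ρ²=55 → inactive
o3: d²=173 > ρ²=55 → inactive
F = F_att + ΣF_rep = (-23.7619,-8.7203)
Δp = p'−p = (-5.9405,-2.1801); α = Δx/Fx = (-79935/13456) / (-79935/3364) = 1/4
check: Δy/Fy = (-29335/13456) / (-29335/3364) = 1/4 ✓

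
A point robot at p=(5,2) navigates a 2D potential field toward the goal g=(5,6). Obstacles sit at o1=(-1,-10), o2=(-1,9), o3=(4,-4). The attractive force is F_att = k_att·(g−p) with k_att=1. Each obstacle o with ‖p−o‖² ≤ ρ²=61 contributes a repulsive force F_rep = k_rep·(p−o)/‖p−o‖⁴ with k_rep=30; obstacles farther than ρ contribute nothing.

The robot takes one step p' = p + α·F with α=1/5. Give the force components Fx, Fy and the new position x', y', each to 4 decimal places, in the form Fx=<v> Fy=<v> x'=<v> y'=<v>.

Fx=0.0219 Fy=4.1315 x'=5.0044 y'=2.8263

F_att = 1·(g−p) = 1·(0,4) = (0.0000,4.0000)
o1: d²=180 > ρ²=61 → inactive
o2: d²=85 > ρ²=61 → inactive
o3: d²=37 ≤ ρ²=61; F_rep = 30·(1,6)/37² = (0.0219,0.1315)
F = F_att + ΣF_rep = (0.0219,4.1315)
p' = p + 1/5·F = (5.0044,2.8263)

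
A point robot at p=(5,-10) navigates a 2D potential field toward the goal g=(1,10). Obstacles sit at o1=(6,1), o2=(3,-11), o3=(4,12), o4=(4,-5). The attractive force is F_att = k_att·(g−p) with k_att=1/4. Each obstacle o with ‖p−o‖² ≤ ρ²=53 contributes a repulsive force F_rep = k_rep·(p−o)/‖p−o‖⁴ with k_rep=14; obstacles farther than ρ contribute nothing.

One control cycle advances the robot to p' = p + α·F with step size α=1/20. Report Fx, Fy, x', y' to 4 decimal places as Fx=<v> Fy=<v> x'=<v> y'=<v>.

F_att = 1/4·(g−p) = 1/4·(-4,20) = (-1.0000,5.0000)
o1: d²=122 > ρ²=53 → inactive
o2: d²=5 ≤ ρ²=53; F_rep = 14·(2,1)/5² = (1.1200,0.5600)
o3: d²=485 > ρ²=53 → inactive
o4: d²=26 ≤ ρ²=53; F_rep = 14·(1,-5)/26² = (0.0207,-0.1036)
F = F_att + ΣF_rep = (0.1407,5.4564)
p' = p + 1/20·F = (5.0070,-9.7272)

Fx=0.1407 Fy=5.4564 x'=5.0070 y'=-9.7272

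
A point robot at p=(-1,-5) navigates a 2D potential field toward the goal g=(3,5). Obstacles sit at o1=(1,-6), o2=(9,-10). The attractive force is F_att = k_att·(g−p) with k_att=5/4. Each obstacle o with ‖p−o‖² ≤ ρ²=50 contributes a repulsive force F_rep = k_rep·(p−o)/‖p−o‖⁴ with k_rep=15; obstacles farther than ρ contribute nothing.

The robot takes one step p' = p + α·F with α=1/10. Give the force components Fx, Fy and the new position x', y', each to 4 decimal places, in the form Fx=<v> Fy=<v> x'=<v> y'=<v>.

F_att = 5/4·(g−p) = 5/4·(4,10) = (5.0000,12.5000)
o1: d²=5 ≤ ρ²=50; F_rep = 15·(-2,1)/5² = (-1.2000,0.6000)
o2: d²=125 > ρ²=50 → inactive
F = F_att + ΣF_rep = (3.8000,13.1000)
p' = p + 1/10·F = (-0.6200,-3.6900)

Fx=3.8000 Fy=13.1000 x'=-0.6200 y'=-3.6900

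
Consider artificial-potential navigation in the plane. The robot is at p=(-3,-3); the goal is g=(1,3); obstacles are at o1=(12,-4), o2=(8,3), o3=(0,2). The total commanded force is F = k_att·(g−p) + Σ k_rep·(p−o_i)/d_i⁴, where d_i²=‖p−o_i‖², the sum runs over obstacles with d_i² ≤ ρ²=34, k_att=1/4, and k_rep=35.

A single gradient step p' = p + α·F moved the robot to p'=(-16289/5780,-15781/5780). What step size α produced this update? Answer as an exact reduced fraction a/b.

F_att = 1/4·(g−p) = 1/4·(4,6) = (1.0000,1.5000)
o1: d²=226 > ρ²=34 → inactive
o2: d²=157 > ρ²=34 → inactive
o3: d²=34 ≤ ρ²=34; F_rep = 35·(-3,-5)/34² = (-0.0908,-0.1514)
F = F_att + ΣF_rep = (0.9092,1.3486)
Δp = p'−p = (0.1818,0.2697); α = Δx/Fx = (1051/5780) / (1051/1156) = 1/5
check: Δy/Fy = (1559/5780) / (1559/1156) = 1/5 ✓

α = 1/5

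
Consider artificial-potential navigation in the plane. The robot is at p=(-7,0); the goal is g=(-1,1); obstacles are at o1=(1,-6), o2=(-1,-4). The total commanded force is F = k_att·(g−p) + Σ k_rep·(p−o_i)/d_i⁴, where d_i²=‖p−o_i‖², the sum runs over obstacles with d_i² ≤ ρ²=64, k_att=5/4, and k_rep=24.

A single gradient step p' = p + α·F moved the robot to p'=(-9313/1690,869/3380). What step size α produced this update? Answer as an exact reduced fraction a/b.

F_att = 5/4·(g−p) = 5/4·(6,1) = (7.5000,1.2500)
o1: d²=100 > ρ²=64 → inactive
o2: d²=52 ≤ ρ²=64; F_rep = 24·(-6,4)/52² = (-0.0533,0.0355)
F = F_att + ΣF_rep = (7.4467,1.2855)
Δp = p'−p = (1.4893,0.2571); α = Δx/Fx = (2517/1690) / (2517/338) = 1/5
check: Δy/Fy = (869/3380) / (869/676) = 1/5 ✓

α = 1/5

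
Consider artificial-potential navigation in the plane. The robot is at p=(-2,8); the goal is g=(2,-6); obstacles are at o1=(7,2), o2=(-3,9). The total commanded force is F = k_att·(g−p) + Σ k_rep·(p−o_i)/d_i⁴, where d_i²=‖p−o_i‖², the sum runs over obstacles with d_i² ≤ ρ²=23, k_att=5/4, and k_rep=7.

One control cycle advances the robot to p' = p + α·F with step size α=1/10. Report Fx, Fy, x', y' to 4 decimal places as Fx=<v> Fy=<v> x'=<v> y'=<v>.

Fx=6.7500 Fy=-19.2500 x'=-1.3250 y'=6.0750

F_att = 5/4·(g−p) = 5/4·(4,-14) = (5.0000,-17.5000)
o1: d²=117 > ρ²=23 → inactive
o2: d²=2 ≤ ρ²=23; F_rep = 7·(1,-1)/2² = (1.7500,-1.7500)
F = F_att + ΣF_rep = (6.7500,-19.2500)
p' = p + 1/10·F = (-1.3250,6.0750)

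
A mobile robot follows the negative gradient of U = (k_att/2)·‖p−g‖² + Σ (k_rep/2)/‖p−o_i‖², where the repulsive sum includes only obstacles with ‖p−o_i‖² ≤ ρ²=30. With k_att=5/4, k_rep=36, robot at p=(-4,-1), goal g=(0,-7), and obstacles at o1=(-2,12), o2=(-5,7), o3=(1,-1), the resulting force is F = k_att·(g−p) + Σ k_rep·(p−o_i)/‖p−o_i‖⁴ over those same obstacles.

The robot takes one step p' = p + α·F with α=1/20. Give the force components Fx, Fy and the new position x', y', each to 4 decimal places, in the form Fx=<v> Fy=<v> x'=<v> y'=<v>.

Fx=4.7120 Fy=-7.5000 x'=-3.7644 y'=-1.3750

F_att = 5/4·(g−p) = 5/4·(4,-6) = (5.0000,-7.5000)
o1: d²=173 > ρ²=30 → inactive
o2: d²=65 > ρ²=30 → inactive
o3: d²=25 ≤ ρ²=30; F_rep = 36·(-5,0)/25² = (-0.2880,0.0000)
F = F_att + ΣF_rep = (4.7120,-7.5000)
p' = p + 1/20·F = (-3.7644,-1.3750)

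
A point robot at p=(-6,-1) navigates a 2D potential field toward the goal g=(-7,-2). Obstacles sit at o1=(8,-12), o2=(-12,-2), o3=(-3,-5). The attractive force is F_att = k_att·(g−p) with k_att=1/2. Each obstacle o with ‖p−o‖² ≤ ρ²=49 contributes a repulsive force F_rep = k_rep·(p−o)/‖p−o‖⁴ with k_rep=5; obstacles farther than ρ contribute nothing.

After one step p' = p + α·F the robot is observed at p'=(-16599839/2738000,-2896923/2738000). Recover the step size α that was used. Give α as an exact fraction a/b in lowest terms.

α = 1/8

F_att = 1/2·(g−p) = 1/2·(-1,-1) = (-0.5000,-0.5000)
o1: d²=317 > ρ²=49 → inactive
o2: d²=37 ≤ ρ²=49; F_rep = 5·(6,1)/37² = (0.0219,0.0037)
o3: d²=25 ≤ ρ²=49; F_rep = 5·(-3,4)/25² = (-0.0240,0.0320)
F = F_att + ΣF_rep = (-0.5021,-0.4643)
Δp = p'−p = (-0.0628,-0.0580); α = Δx/Fx = (-171839/2738000) / (-171839/342250) = 1/8
check: Δy/Fy = (-158923/2738000) / (-158923/342250) = 1/8 ✓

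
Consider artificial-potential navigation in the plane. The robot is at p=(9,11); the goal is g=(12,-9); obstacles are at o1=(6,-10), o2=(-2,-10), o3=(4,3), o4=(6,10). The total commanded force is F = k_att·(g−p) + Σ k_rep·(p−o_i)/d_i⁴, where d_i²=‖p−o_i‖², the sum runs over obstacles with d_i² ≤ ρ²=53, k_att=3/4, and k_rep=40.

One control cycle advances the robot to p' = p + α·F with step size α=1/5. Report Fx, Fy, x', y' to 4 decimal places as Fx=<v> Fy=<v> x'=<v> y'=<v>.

Fx=3.4500 Fy=-14.6000 x'=9.6900 y'=8.0800

F_att = 3/4·(g−p) = 3/4·(3,-20) = (2.2500,-15.0000)
o1: d²=450 > ρ²=53 → inactive
o2: d²=562 > ρ²=53 → inactive
o3: d²=89 > ρ²=53 → inactive
o4: d²=10 ≤ ρ²=53; F_rep = 40·(3,1)/10² = (1.2000,0.4000)
F = F_att + ΣF_rep = (3.4500,-14.6000)
p' = p + 1/5·F = (9.6900,8.0800)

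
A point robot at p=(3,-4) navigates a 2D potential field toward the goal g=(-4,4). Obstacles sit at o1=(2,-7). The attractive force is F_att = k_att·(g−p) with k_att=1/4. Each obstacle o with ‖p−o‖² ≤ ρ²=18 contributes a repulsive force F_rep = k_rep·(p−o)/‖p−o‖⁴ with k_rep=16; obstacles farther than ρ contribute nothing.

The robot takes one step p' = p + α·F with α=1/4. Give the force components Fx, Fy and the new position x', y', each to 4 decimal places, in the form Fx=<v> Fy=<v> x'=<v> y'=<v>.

Fx=-1.5900 Fy=2.4800 x'=2.6025 y'=-3.3800

F_att = 1/4·(g−p) = 1/4·(-7,8) = (-1.7500,2.0000)
o1: d²=10 ≤ ρ²=18; F_rep = 16·(1,3)/10² = (0.1600,0.4800)
F = F_att + ΣF_rep = (-1.5900,2.4800)
p' = p + 1/4·F = (2.6025,-3.3800)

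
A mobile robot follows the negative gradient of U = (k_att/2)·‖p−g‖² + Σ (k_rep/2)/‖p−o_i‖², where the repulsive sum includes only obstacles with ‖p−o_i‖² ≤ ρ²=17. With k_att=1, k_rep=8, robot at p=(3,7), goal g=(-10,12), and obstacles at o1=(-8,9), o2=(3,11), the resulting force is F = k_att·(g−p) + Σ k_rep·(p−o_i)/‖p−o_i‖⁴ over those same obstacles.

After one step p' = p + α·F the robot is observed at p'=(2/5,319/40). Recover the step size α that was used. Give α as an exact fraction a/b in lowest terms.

F_att = 1·(g−p) = 1·(-13,5) = (-13.0000,5.0000)
o1: d²=125 > ρ²=17 → inactive
o2: d²=16 ≤ ρ²=17; F_rep = 8·(0,-4)/16² = (0.0000,-0.1250)
F = F_att + ΣF_rep = (-13.0000,4.8750)
Δp = p'−p = (-2.6000,0.9750); α = Δx/Fx = (-13/5) / (-13) = 1/5
check: Δy/Fy = (39/40) / (39/8) = 1/5 ✓

α = 1/5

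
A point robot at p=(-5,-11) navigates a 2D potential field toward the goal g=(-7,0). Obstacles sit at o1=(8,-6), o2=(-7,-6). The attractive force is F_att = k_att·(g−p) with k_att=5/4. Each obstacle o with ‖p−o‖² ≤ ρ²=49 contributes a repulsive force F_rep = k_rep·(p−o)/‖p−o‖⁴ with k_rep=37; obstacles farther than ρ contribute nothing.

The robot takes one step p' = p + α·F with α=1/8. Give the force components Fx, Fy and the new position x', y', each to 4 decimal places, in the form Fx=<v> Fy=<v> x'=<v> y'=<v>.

Fx=-2.4120 Fy=13.5300 x'=-5.3015 y'=-9.3087

F_att = 5/4·(g−p) = 5/4·(-2,11) = (-2.5000,13.7500)
o1: d²=194 > ρ²=49 → inactive
o2: d²=29 ≤ ρ²=49; F_rep = 37·(2,-5)/29² = (0.0880,-0.2200)
F = F_att + ΣF_rep = (-2.4120,13.5300)
p' = p + 1/8·F = (-5.3015,-9.3087)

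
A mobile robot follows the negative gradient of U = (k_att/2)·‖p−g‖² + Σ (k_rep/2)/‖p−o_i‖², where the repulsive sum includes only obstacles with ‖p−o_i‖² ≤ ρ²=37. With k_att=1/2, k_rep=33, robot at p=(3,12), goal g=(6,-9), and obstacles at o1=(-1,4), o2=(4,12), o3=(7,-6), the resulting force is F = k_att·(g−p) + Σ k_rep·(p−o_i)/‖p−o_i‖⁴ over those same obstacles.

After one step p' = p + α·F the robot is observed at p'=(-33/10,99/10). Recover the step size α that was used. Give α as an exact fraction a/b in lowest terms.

F_att = 1/2·(g−p) = 1/2·(3,-21) = (1.5000,-10.5000)
o1: d²=80 > ρ²=37 → inactive
o2: d²=1 ≤ ρ²=37; F_rep = 33·(-1,0)/1² = (-33.0000,0.0000)
o3: d²=340 > ρ²=37 → inactive
F = F_att + ΣF_rep = (-31.5000,-10.5000)
Δp = p'−p = (-6.3000,-2.1000); α = Δx/Fx = (-63/10) / (-63/2) = 1/5
check: Δy/Fy = (-21/10) / (-21/2) = 1/5 ✓

α = 1/5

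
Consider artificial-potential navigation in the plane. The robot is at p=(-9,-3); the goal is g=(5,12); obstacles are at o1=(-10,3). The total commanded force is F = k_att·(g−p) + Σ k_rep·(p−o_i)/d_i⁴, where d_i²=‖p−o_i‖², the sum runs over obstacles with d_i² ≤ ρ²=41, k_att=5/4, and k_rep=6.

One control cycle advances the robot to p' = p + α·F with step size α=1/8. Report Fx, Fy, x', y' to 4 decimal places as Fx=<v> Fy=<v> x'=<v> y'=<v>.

Fx=17.5044 Fy=18.7237 x'=-6.8120 y'=-0.6595

F_att = 5/4·(g−p) = 5/4·(14,15) = (17.5000,18.7500)
o1: d²=37 ≤ ρ²=41; F_rep = 6·(1,-6)/37² = (0.0044,-0.0263)
F = F_att + ΣF_rep = (17.5044,18.7237)
p' = p + 1/8·F = (-6.8120,-0.6595)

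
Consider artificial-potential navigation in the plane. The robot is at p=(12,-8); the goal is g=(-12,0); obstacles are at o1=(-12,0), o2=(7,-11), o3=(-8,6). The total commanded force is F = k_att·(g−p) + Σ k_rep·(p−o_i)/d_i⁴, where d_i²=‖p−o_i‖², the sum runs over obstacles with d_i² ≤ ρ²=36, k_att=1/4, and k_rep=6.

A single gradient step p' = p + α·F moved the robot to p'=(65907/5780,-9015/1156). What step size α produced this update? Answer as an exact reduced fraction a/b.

F_att = 1/4·(g−p) = 1/4·(-24,8) = (-6.0000,2.0000)
o1: d²=640 > ρ²=36 → inactive
o2: d²=34 ≤ ρ²=36; F_rep = 6·(5,3)/34² = (0.0260,0.0156)
o3: d²=596 > ρ²=36 → inactive
F = F_att + ΣF_rep = (-5.9740,2.0156)
Δp = p'−p = (-0.5974,0.2016); α = Δx/Fx = (-3453/5780) / (-3453/578) = 1/10
check: Δy/Fy = (233/1156) / (1165/578) = 1/10 ✓

α = 1/10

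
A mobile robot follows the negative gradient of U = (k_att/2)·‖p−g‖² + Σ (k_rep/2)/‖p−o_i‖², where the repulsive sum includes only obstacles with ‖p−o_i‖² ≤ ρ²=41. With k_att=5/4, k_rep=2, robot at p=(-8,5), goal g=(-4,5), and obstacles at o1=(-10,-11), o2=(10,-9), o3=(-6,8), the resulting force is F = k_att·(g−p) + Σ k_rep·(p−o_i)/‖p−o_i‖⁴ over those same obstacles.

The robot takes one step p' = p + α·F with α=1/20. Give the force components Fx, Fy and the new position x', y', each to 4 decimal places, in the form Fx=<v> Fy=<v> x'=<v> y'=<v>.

Fx=4.9763 Fy=-0.0355 x'=-7.7512 y'=4.9982

F_att = 5/4·(g−p) = 5/4·(4,0) = (5.0000,0.0000)
o1: d²=260 > ρ²=41 → inactive
o2: d²=520 > ρ²=41 → inactive
o3: d²=13 ≤ ρ²=41; F_rep = 2·(-2,-3)/13² = (-0.0237,-0.0355)
F = F_att + ΣF_rep = (4.9763,-0.0355)
p' = p + 1/20·F = (-7.7512,4.9982)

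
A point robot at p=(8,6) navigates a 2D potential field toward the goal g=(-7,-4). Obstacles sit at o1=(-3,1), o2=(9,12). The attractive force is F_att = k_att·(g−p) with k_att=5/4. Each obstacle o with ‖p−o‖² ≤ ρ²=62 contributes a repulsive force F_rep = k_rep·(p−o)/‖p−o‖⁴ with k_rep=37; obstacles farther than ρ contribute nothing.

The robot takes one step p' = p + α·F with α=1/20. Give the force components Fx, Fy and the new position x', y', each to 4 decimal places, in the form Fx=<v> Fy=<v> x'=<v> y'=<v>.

Fx=-18.7770 Fy=-12.6622 x'=7.0611 y'=5.3669

F_att = 5/4·(g−p) = 5/4·(-15,-10) = (-18.7500,-12.5000)
o1: d²=146 > ρ²=62 → inactive
o2: d²=37 ≤ ρ²=62; F_rep = 37·(-1,-6)/37² = (-0.0270,-0.1622)
F = F_att + ΣF_rep = (-18.7770,-12.6622)
p' = p + 1/20·F = (7.0611,5.3669)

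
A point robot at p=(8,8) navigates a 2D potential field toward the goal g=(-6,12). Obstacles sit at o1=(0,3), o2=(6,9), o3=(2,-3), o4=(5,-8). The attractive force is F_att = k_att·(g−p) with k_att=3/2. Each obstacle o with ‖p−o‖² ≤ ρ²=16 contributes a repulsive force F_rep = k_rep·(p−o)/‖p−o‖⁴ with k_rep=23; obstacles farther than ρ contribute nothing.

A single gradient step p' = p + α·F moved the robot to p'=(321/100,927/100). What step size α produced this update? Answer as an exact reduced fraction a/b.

F_att = 3/2·(g−p) = 3/2·(-14,4) = (-21.0000,6.0000)
o1: d²=89 > ρ²=16 → inactive
o2: d²=5 ≤ ρ²=16; F_rep = 23·(2,-1)/5² = (1.8400,-0.9200)
o3: d²=157 > ρ²=16 → inactive
o4: d²=265 > ρ²=16 → inactive
F = F_att + ΣF_rep = (-19.1600,5.0800)
Δp = p'−p = (-4.7900,1.2700); α = Δx/Fx = (-479/100) / (-479/25) = 1/4
check: Δy/Fy = (127/100) / (127/25) = 1/4 ✓

α = 1/4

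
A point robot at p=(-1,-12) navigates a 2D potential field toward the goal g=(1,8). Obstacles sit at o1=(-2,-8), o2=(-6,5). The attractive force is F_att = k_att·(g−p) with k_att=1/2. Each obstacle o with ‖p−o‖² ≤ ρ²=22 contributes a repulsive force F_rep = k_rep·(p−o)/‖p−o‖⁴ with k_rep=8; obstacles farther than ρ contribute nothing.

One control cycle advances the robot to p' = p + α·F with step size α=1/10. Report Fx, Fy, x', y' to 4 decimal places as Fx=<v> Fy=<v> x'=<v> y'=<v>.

F_att = 1/2·(g−p) = 1/2·(2,20) = (1.0000,10.0000)
o1: d²=17 ≤ ρ²=22; F_rep = 8·(1,-4)/17² = (0.0277,-0.1107)
o2: d²=314 > ρ²=22 → inactive
F = F_att + ΣF_rep = (1.0277,9.8893)
p' = p + 1/10·F = (-0.8972,-11.0111)

Fx=1.0277 Fy=9.8893 x'=-0.8972 y'=-11.0111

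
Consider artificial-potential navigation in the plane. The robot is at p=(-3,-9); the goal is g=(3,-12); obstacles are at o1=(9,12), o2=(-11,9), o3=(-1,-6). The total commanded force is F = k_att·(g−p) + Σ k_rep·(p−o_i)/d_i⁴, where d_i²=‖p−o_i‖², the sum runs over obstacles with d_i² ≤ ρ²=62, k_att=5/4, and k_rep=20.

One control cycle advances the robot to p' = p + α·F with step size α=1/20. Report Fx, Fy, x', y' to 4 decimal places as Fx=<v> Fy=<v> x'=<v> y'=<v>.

F_att = 5/4·(g−p) = 5/4·(6,-3) = (7.5000,-3.7500)
o1: d²=585 > ρ²=62 → inactive
o2: d²=388 > ρ²=62 → inactive
o3: d²=13 ≤ ρ²=62; F_rep = 20·(-2,-3)/13² = (-0.2367,-0.3550)
F = F_att + ΣF_rep = (7.2633,-4.1050)
p' = p + 1/20·F = (-2.6368,-9.2053)

Fx=7.2633 Fy=-4.1050 x'=-2.6368 y'=-9.2053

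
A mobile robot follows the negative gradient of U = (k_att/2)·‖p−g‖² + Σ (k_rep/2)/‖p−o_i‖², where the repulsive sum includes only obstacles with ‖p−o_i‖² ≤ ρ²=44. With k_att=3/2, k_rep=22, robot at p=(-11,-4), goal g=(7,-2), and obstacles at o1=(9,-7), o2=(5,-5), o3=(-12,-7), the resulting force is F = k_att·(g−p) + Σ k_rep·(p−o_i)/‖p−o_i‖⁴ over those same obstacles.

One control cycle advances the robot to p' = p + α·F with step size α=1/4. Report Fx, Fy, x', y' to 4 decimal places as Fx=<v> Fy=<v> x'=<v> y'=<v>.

F_att = 3/2·(g−p) = 3/2·(18,2) = (27.0000,3.0000)
o1: d²=409 > ρ²=44 → inactive
o2: d²=257 > ρ²=44 → inactive
o3: d²=10 ≤ ρ²=44; F_rep = 22·(1,3)/10² = (0.2200,0.6600)
F = F_att + ΣF_rep = (27.2200,3.6600)
p' = p + 1/4·F = (-4.1950,-3.0850)

Fx=27.2200 Fy=3.6600 x'=-4.1950 y'=-3.0850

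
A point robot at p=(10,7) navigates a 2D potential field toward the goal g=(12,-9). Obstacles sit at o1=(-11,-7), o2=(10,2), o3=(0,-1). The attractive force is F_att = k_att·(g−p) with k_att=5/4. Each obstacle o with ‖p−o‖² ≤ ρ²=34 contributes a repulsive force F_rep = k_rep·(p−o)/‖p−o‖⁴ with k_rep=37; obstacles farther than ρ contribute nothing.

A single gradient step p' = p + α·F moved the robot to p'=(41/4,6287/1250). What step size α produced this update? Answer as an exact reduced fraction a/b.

F_att = 5/4·(g−p) = 5/4·(2,-16) = (2.5000,-20.0000)
o1: d²=637 > ρ²=34 → inactive
o2: d²=25 ≤ ρ²=34; F_rep = 37·(0,5)/25² = (0.0000,0.2960)
o3: d²=164 > ρ²=34 → inactive
F = F_att + ΣF_rep = (2.5000,-19.7040)
Δp = p'−p = (0.2500,-1.9704); α = Δx/Fx = (1/4) / (5/2) = 1/10
check: Δy/Fy = (-2463/1250) / (-2463/125) = 1/10 ✓

α = 1/10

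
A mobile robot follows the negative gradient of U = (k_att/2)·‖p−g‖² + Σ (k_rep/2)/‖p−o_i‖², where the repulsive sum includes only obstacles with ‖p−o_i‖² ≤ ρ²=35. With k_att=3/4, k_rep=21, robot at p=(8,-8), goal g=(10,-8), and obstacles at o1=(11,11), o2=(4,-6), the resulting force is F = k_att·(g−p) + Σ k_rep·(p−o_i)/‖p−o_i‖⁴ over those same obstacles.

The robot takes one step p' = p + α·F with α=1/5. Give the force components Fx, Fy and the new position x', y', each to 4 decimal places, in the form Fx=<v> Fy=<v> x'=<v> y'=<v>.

Fx=1.7100 Fy=-0.1050 x'=8.3420 y'=-8.0210

F_att = 3/4·(g−p) = 3/4·(2,0) = (1.5000,0.0000)
o1: d²=370 > ρ²=35 → inactive
o2: d²=20 ≤ ρ²=35; F_rep = 21·(4,-2)/20² = (0.2100,-0.1050)
F = F_att + ΣF_rep = (1.7100,-0.1050)
p' = p + 1/5·F = (8.3420,-8.0210)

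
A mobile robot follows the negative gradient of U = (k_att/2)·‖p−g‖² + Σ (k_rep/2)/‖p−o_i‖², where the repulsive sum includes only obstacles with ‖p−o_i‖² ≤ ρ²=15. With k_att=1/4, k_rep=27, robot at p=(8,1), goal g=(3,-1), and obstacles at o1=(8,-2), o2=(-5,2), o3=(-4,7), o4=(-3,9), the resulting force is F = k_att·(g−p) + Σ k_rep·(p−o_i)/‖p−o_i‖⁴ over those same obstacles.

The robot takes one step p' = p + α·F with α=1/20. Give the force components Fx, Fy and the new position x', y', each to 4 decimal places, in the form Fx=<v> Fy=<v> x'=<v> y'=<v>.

Fx=-1.2500 Fy=0.5000 x'=7.9375 y'=1.0250

F_att = 1/4·(g−p) = 1/4·(-5,-2) = (-1.2500,-0.5000)
o1: d²=9 ≤ ρ²=15; F_rep = 27·(0,3)/9² = (0.0000,1.0000)
o2: d²=170 > ρ²=15 → inactive
o3: d²=180 > ρ²=15 → inactive
o4: d²=185 > ρ²=15 → inactive
F = F_att + ΣF_rep = (-1.2500,0.5000)
p' = p + 1/20·F = (7.9375,1.0250)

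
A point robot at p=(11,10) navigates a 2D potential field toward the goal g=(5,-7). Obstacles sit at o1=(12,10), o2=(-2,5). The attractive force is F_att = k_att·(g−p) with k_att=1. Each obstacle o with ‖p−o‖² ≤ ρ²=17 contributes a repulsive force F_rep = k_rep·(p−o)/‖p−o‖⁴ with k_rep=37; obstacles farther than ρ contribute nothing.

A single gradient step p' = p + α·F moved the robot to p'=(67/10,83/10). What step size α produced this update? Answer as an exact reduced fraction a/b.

α = 1/10

F_att = 1·(g−p) = 1·(-6,-17) = (-6.0000,-17.0000)
o1: d²=1 ≤ ρ²=17; F_rep = 37·(-1,0)/1² = (-37.0000,0.0000)
o2: d²=194 > ρ²=17 → inactive
F = F_att + ΣF_rep = (-43.0000,-17.0000)
Δp = p'−p = (-4.3000,-1.7000); α = Δx/Fx = (-43/10) / (-43) = 1/10
check: Δy/Fy = (-17/10) / (-17) = 1/10 ✓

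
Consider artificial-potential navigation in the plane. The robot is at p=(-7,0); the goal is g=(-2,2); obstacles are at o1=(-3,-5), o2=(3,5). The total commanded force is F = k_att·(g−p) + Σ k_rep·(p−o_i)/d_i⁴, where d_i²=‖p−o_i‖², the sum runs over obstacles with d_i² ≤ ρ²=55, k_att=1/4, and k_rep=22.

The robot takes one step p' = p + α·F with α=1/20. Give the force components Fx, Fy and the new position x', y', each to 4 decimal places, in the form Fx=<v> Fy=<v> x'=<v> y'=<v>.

F_att = 1/4·(g−p) = 1/4·(5,2) = (1.2500,0.5000)
o1: d²=41 ≤ ρ²=55; F_rep = 22·(-4,5)/41² = (-0.0523,0.0654)
o2: d²=125 > ρ²=55 → inactive
F = F_att + ΣF_rep = (1.1977,0.5654)
p' = p + 1/20·F = (-6.9401,0.0283)

Fx=1.1977 Fy=0.5654 x'=-6.9401 y'=0.0283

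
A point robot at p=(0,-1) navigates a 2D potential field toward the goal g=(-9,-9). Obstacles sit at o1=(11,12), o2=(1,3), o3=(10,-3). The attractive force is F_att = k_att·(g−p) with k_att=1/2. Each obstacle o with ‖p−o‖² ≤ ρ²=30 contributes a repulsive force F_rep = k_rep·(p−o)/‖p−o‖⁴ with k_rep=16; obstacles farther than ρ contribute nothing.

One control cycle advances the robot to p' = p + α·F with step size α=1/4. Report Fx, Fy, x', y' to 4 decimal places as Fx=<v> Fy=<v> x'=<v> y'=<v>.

Fx=-4.5554 Fy=-4.2215 x'=-1.1388 y'=-2.0554

F_att = 1/2·(g−p) = 1/2·(-9,-8) = (-4.5000,-4.0000)
o1: d²=290 > ρ²=30 → inactive
o2: d²=17 ≤ ρ²=30; F_rep = 16·(-1,-4)/17² = (-0.0554,-0.2215)
o3: d²=104 > ρ²=30 → inactive
F = F_att + ΣF_rep = (-4.5554,-4.2215)
p' = p + 1/4·F = (-1.1388,-2.0554)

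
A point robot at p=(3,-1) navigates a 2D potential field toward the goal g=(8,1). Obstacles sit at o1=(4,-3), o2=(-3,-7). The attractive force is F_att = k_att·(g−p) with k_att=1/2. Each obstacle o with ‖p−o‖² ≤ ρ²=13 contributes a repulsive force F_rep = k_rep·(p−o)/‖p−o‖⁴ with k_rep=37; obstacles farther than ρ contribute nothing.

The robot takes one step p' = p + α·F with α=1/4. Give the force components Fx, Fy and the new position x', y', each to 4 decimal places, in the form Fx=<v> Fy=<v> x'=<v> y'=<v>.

Fx=1.0200 Fy=3.9600 x'=3.2550 y'=-0.0100

F_att = 1/2·(g−p) = 1/2·(5,2) = (2.5000,1.0000)
o1: d²=5 ≤ ρ²=13; F_rep = 37·(-1,2)/5² = (-1.4800,2.9600)
o2: d²=72 > ρ²=13 → inactive
F = F_att + ΣF_rep = (1.0200,3.9600)
p' = p + 1/4·F = (3.2550,-0.0100)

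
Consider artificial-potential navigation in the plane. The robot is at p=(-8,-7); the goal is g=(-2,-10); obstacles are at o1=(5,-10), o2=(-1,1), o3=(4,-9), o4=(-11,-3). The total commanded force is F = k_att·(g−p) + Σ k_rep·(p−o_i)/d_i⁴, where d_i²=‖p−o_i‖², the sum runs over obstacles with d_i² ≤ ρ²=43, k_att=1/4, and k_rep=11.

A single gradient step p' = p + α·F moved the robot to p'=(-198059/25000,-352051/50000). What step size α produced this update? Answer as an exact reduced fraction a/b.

α = 1/20

F_att = 1/4·(g−p) = 1/4·(6,-3) = (1.5000,-0.7500)
o1: d²=178 > ρ²=43 → inactive
o2: d²=113 > ρ²=43 → inactive
o3: d²=148 > ρ²=43 → inactive
o4: d²=25 ≤ ρ²=43; F_rep = 11·(3,-4)/25² = (0.0528,-0.0704)
F = F_att + ΣF_rep = (1.5528,-0.8204)
Δp = p'−p = (0.0776,-0.0410); α = Δx/Fx = (1941/25000) / (1941/1250) = 1/20
check: Δy/Fy = (-2051/50000) / (-2051/2500) = 1/20 ✓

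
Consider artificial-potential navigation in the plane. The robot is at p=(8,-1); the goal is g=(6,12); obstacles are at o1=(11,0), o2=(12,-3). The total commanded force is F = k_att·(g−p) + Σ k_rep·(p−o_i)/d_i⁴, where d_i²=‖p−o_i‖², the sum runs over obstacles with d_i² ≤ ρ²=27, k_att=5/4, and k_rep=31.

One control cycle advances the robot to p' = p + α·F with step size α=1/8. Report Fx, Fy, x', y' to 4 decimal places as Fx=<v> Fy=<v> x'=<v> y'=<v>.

Fx=-3.7400 Fy=16.0950 x'=7.5325 y'=1.0119

F_att = 5/4·(g−p) = 5/4·(-2,13) = (-2.5000,16.2500)
o1: d²=10 ≤ ρ²=27; F_rep = 31·(-3,-1)/10² = (-0.9300,-0.3100)
o2: d²=20 ≤ ρ²=27; F_rep = 31·(-4,2)/20² = (-0.3100,0.1550)
F = F_att + ΣF_rep = (-3.7400,16.0950)
p' = p + 1/8·F = (7.5325,1.0119)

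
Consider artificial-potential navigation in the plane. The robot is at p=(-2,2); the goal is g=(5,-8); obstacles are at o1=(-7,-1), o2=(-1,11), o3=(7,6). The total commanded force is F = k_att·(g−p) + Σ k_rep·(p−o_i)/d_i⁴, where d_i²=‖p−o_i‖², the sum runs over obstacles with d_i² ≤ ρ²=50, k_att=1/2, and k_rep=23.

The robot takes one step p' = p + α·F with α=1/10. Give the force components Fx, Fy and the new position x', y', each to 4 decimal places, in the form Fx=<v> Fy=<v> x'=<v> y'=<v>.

F_att = 1/2·(g−p) = 1/2·(7,-10) = (3.5000,-5.0000)
o1: d²=34 ≤ ρ²=50; F_rep = 23·(5,3)/34² = (0.0995,0.0597)
o2: d²=82 > ρ²=50 → inactive
o3: d²=97 > ρ²=50 → inactive
F = F_att + ΣF_rep = (3.5995,-4.9403)
p' = p + 1/10·F = (-1.6401,1.5060)

Fx=3.5995 Fy=-4.9403 x'=-1.6401 y'=1.5060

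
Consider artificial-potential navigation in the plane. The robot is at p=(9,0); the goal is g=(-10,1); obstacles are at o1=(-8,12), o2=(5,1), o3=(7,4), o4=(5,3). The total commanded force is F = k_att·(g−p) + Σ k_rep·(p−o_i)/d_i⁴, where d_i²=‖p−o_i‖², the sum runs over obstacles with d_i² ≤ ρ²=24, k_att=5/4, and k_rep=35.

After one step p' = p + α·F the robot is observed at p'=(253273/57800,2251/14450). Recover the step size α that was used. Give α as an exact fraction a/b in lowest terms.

F_att = 5/4·(g−p) = 5/4·(-19,1) = (-23.7500,1.2500)
o1: d²=433 > ρ²=24 → inactive
o2: d²=17 ≤ ρ²=24; F_rep = 35·(4,-1)/17² = (0.4844,-0.1211)
o3: d²=20 ≤ ρ²=24; F_rep = 35·(2,-4)/20² = (0.1750,-0.3500)
o4: d²=25 > ρ²=24 → inactive
F = F_att + ΣF_rep = (-23.0906,0.7789)
Δp = p'−p = (-4.6181,0.1558); α = Δx/Fx = (-266927/57800) / (-266927/11560) = 1/5
check: Δy/Fy = (2251/14450) / (2251/2890) = 1/5 ✓

α = 1/5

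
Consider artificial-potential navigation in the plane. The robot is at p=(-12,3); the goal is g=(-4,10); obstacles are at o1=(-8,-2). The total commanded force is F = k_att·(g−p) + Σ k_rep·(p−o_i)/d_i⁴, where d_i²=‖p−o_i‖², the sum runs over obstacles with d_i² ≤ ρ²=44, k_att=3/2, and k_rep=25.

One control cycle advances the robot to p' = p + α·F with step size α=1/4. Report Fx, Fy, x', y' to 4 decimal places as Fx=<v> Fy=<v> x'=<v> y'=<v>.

Fx=11.9405 Fy=10.5744 x'=-9.0149 y'=5.6436

F_att = 3/2·(g−p) = 3/2·(8,7) = (12.0000,10.5000)
o1: d²=41 ≤ ρ²=44; F_rep = 25·(-4,5)/41² = (-0.0595,0.0744)
F = F_att + ΣF_rep = (11.9405,10.5744)
p' = p + 1/4·F = (-9.0149,5.6436)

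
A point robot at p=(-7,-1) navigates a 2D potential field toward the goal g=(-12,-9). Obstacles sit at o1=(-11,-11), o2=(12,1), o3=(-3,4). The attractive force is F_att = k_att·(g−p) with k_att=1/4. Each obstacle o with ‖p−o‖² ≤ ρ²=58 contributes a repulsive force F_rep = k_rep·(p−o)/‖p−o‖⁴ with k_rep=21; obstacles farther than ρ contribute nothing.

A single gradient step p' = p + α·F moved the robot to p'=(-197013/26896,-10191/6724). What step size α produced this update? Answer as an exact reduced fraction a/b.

α = 1/4

F_att = 1/4·(g−p) = 1/4·(-5,-8) = (-1.2500,-2.0000)
o1: d²=116 > ρ²=58 → inactive
o2: d²=365 > ρ²=58 → inactive
o3: d²=41 ≤ ρ²=58; F_rep = 21·(-4,-5)/41² = (-0.0500,-0.0625)
F = F_att + ΣF_rep = (-1.3000,-2.0625)
Δp = p'−p = (-0.3250,-0.5156); α = Δx/Fx = (-8741/26896) / (-8741/6724) = 1/4
check: Δy/Fy = (-3467/6724) / (-3467/1681) = 1/4 ✓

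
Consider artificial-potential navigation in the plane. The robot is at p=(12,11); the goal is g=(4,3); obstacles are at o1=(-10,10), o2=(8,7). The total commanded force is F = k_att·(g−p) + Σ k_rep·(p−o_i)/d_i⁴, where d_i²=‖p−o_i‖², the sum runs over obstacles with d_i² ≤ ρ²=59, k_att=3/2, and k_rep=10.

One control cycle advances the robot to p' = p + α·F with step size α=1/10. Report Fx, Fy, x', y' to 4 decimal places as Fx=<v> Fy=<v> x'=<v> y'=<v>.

F_att = 3/2·(g−p) = 3/2·(-8,-8) = (-12.0000,-12.0000)
o1: d²=485 > ρ²=59 → inactive
o2: d²=32 ≤ ρ²=59; F_rep = 10·(4,4)/32² = (0.0391,0.0391)
F = F_att + ΣF_rep = (-11.9609,-11.9609)
p' = p + 1/10·F = (10.8039,9.8039)

Fx=-11.9609 Fy=-11.9609 x'=10.8039 y'=9.8039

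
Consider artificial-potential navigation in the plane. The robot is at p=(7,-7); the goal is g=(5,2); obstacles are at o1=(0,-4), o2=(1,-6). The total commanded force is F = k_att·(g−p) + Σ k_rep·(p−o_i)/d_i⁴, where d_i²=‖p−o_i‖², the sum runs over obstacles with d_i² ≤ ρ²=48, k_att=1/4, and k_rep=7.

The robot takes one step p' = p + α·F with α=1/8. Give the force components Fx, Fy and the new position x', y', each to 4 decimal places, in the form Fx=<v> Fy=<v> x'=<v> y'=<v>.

F_att = 1/4·(g−p) = 1/4·(-2,9) = (-0.5000,2.2500)
o1: d²=58 > ρ²=48 → inactive
o2: d²=37 ≤ ρ²=48; F_rep = 7·(6,-1)/37² = (0.0307,-0.0051)
F = F_att + ΣF_rep = (-0.4693,2.2449)
p' = p + 1/8·F = (6.9413,-6.7194)

Fx=-0.4693 Fy=2.2449 x'=6.9413 y'=-6.7194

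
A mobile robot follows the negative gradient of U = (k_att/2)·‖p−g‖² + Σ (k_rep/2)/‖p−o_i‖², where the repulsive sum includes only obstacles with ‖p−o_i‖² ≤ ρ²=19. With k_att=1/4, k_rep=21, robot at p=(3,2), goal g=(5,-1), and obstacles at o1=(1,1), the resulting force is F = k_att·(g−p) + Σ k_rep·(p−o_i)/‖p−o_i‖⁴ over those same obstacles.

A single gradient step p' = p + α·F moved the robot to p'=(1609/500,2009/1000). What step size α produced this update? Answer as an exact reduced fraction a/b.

α = 1/10

F_att = 1/4·(g−p) = 1/4·(2,-3) = (0.5000,-0.7500)
o1: d²=5 ≤ ρ²=19; F_rep = 21·(2,1)/5² = (1.6800,0.8400)
F = F_att + ΣF_rep = (2.1800,0.0900)
Δp = p'−p = (0.2180,0.0090); α = Δx/Fx = (109/500) / (109/50) = 1/10
check: Δy/Fy = (9/1000) / (9/100) = 1/10 ✓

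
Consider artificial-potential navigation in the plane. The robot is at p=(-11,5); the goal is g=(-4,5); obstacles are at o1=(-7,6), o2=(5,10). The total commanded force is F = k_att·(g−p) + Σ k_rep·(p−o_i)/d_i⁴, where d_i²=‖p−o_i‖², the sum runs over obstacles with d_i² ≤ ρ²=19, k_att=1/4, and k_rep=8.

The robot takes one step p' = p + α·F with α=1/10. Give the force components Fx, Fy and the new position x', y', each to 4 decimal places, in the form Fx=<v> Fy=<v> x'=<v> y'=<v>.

F_att = 1/4·(g−p) = 1/4·(7,0) = (1.7500,0.0000)
o1: d²=17 ≤ ρ²=19; F_rep = 8·(-4,-1)/17² = (-0.1107,-0.0277)
o2: d²=281 > ρ²=19 → inactive
F = F_att + ΣF_rep = (1.6393,-0.0277)
p' = p + 1/10·F = (-10.8361,4.9972)

Fx=1.6393 Fy=-0.0277 x'=-10.8361 y'=4.9972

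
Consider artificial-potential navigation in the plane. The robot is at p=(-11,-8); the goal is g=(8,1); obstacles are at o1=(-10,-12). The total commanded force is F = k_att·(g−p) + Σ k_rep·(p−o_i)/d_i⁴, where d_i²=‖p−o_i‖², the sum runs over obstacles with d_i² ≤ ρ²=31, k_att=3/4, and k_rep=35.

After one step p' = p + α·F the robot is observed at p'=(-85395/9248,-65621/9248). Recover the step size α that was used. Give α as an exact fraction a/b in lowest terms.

α = 1/8

F_att = 3/4·(g−p) = 3/4·(19,9) = (14.2500,6.7500)
o1: d²=17 ≤ ρ²=31; F_rep = 35·(-1,4)/17² = (-0.1211,0.4844)
F = F_att + ΣF_rep = (14.1289,7.2344)
Δp = p'−p = (1.7661,0.9043); α = Δx/Fx = (16333/9248) / (16333/1156) = 1/8
check: Δy/Fy = (8363/9248) / (8363/1156) = 1/8 ✓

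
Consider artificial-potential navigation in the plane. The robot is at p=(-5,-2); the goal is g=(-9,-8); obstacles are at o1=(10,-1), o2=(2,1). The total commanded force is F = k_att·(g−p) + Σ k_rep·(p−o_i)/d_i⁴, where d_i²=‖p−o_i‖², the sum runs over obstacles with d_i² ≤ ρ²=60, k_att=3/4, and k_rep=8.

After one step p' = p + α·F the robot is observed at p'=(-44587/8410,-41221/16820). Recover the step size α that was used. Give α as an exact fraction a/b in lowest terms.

F_att = 3/4·(g−p) = 3/4·(-4,-6) = (-3.0000,-4.5000)
o1: d²=226 > ρ²=60 → inactive
o2: d²=58 ≤ ρ²=60; F_rep = 8·(-7,-3)/58² = (-0.0166,-0.0071)
F = F_att + ΣF_rep = (-3.0166,-4.5071)
Δp = p'−p = (-0.3017,-0.4507); α = Δx/Fx = (-2537/8410) / (-2537/841) = 1/10
check: Δy/Fy = (-7581/16820) / (-7581/1682) = 1/10 ✓

α = 1/10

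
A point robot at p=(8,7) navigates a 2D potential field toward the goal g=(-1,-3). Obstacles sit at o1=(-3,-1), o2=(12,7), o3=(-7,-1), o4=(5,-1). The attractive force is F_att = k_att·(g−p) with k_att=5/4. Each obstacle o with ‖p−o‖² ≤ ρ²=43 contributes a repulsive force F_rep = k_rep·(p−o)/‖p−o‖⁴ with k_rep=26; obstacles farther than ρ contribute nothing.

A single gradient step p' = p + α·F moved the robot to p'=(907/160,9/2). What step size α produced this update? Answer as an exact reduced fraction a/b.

F_att = 5/4·(g−p) = 5/4·(-9,-10) = (-11.2500,-12.5000)
o1: d²=185 > ρ²=43 → inactive
o2: d²=16 ≤ ρ²=43; F_rep = 26·(-4,0)/16² = (-0.4062,0.0000)
o3: d²=289 > ρ²=43 → inactive
o4: d²=73 > ρ²=43 → inactive
F = F_att + ΣF_rep = (-11.6562,-12.5000)
Δp = p'−p = (-2.3312,-2.5000); α = Δx/Fx = (-373/160) / (-373/32) = 1/5
check: Δy/Fy = (-5/2) / (-25/2) = 1/5 ✓

α = 1/5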